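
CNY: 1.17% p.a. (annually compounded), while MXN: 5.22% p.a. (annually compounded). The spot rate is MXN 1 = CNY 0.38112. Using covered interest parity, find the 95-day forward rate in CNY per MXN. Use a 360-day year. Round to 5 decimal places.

0.37719

T = 95/360 years.
CNY growth factor: (1 + 0.0117)^(95/360) = 1.0030743.
Growth of 1 MXN over T: (1 + 0.0522)^(95/360) = 1.0135181.
CIP: F = S · (grow CNY)/(grow MXN) = 0.38112 × 1.0030743/1.0135181 = 0.3771927 CNY per MXN.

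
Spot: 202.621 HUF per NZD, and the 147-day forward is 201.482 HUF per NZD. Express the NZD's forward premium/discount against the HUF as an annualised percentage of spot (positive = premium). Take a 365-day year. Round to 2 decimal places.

-1.40%

T = 147/365 years.
(F − S)/S = (201.482 − 202.621)/202.621 = -0.0056213.
Annualise by dividing by T: -0.0056213 / (147/365) = -0.013958 → -1.40%.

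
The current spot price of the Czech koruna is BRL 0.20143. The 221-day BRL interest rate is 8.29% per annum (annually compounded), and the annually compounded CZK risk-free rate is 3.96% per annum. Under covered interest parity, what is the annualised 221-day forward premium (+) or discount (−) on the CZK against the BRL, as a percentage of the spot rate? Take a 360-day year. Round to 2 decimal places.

T = 221/360 years.
F = S · g_BRL/g_CZK = 0.20143 × 1.0501066/1.0241275 = 0.20653969.
(F − S)/S ÷ T = (0.20653969 − 0.20143)/0.20143/(221/360) = 0.041322 → 4.13%.

+4.13%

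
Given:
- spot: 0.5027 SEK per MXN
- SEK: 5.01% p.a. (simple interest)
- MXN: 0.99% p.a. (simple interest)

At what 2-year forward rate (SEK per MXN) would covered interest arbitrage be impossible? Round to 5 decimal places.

T = 2 years.
SEK accumulates by 1 + 0.0501×2 = 1.100200.
Growth of 1 MXN over T: 1 + 0.0099×2 = 1.019800.
Forward (SEK per MXN) = 0.5027 × 1.100200 / 1.019800 = 0.5423324.

0.54233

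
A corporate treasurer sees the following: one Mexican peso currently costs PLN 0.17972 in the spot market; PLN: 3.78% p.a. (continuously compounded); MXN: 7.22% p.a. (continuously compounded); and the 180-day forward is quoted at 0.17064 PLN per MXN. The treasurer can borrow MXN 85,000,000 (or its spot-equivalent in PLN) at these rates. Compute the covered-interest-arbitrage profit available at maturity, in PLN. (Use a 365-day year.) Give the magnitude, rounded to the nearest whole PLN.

PLN 533,496

T = 180/365 years.
Route A — deposit MXN, sell forward: 85,000,000 × 1.0362469451 × 0.17064 = PLN 15,030,140.19.
Route B — convert at spot, deposit PLN: 85,000,000 × 0.17972 × 1.0188159258 = PLN 15,563,635.85.
The quoted forward undervalues MXN, so borrow MXN, convert to PLN at spot, deposit the PLN at 3.78%, and buy MXN forward at 0.17064 to cover the loan.
The gap between the two covered legs is PLN 533,496.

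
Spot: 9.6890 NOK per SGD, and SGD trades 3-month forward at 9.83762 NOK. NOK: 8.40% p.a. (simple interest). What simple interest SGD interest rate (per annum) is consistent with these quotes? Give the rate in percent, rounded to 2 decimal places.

T = 3/12 years.
F/S = 9.83762/9.689 = 1.0153390 = (growth of NOK) / (growth of SGD).
NOK growth factor: 1 + 0.0840×3/12 = 1.021000.
Hence g_SGD = 1.0055755.
r = (1.0055755 − 1)/(3/12) = 0.022302 → 2.23%.

2.23%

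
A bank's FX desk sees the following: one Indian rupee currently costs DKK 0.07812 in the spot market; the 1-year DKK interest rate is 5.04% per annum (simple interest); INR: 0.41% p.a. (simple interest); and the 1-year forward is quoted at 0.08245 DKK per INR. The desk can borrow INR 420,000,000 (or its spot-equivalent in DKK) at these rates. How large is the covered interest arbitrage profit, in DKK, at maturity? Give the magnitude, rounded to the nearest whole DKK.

T = 1 year.
Invest the INR and cover forward: 420,000,000 × 1.004100 × 0.08245 = DKK 34,770,978.90.
Convert at spot and invest in DKK: 420,000,000 × 0.07812 × 1.050400 = DKK 34,464,044.16.
The quoted forward overvalues INR, so borrow DKK, buy INR at spot, deposit the INR at 0.41%, and sell the proceeds forward at 0.08245.
Profit = 34,770,978.90 − 34,464,044.16 = DKK 306,935.

DKK 306,935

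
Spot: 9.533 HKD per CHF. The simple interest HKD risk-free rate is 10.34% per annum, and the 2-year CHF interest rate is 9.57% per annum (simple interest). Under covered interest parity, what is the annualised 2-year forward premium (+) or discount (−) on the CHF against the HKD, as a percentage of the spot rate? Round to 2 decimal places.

T = 2 years.
CIP forward (HKD per CHF) = 9.533 × 1.206800/1.191400 = 9.656223.
Annualised premium = (F − S)/S × (1/T) = (9.656223 − 9.533)/9.533 ÷ 2 = 0.65%.

+0.65%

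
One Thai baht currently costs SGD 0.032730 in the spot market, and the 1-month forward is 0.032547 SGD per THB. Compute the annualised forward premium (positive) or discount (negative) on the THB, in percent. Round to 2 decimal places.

-6.71%

T = 1/12 years.
THB trades forward at -0.55912% vs spot over the period.
×(1/T) gives -6.71% p.a.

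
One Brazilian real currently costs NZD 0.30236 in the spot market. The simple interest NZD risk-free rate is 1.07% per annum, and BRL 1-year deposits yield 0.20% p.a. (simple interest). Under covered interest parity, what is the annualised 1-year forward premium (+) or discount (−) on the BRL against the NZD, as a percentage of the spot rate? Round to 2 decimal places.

T = 1 year.
No-arbitrage forward: 0.30236 × 1.010700 / 1.002000 = 0.30498528 NZD/BRL.
Annualised premium = (F − S)/S × (1/T) = (0.30498528 − 0.30236)/0.30236 ÷ 1 = 0.87%.

+0.87%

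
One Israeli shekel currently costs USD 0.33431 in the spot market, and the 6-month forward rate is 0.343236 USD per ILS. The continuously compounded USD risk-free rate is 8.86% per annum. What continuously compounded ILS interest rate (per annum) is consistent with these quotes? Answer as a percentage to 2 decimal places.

T = 6/12 years.
CIP gives F = S · g_USD/g_ILS, so g_USD/g_ILS = 0.343236/0.33431 = 1.0266998.
The USD side grows by e^(0.0886×6/12) = 1.0452959.
So the ILS growth factor = 1.0181125.
Take logs: ln 1.0181125 / (6/12) = 0.035901, so 3.59%.

3.59%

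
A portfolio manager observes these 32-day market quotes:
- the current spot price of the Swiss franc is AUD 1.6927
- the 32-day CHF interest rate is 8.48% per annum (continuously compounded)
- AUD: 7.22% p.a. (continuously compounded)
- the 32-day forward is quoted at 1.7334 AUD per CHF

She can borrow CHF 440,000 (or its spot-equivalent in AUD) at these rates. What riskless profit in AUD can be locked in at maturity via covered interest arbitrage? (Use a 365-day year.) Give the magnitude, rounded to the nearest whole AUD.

AUD 18,870

T = 32/365 years.
Keep in CHF, deliver into the forward: 440,000·1.00746223·1.7334 = AUD 768,387.41.
Swap to AUD now, deposit: 440,000·1.6927·1.00634994 = AUD 749,517.36.
The quoted forward overvalues CHF, so borrow AUD, buy CHF at spot, deposit the CHF at 8.48%, and sell the proceeds forward at 1.7334.
The gap between the two covered legs is AUD 18,870.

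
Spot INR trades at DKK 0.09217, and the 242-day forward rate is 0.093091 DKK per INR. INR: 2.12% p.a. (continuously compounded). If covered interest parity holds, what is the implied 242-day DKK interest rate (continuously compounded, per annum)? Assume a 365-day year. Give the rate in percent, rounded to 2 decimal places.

T = 242/365 years.
By CIP, F/S equals the DKK-to-INR growth ratio: 0.093091/0.09217 = 1.0099924.
INR growth factor: e^(0.0212×242/365) = 1.0141551.
So the DKK growth factor = 1.0242889.
r = ln(1.0242889)/(242/365) = 0.036196 → 3.62%.

3.62%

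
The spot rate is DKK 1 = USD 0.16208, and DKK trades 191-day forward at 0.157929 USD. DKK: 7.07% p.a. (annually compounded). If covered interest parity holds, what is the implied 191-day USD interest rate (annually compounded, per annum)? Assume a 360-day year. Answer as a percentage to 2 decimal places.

1.96%

T = 191/360 years.
By CIP, F/S equals the USD-to-DKK growth ratio: 0.157929/0.16208 = 0.9743892.
DKK growth factor: (1 + 0.0707)^(191/360) = 1.0369085.
Hence g_USD = 1.0103524.
Annualise: 1.0103524^(360/191) − 1 = 0.019602 = 1.96%.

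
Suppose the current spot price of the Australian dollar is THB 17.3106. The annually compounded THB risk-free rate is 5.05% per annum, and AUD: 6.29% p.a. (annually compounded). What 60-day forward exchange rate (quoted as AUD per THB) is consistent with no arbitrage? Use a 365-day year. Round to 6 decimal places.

T = 60/365 years.
THB accumulates by (1 + 0.0505)^(60/365) = 1.0081314.
AUD accumulates by (1 + 0.0629)^(60/365) = 1.010078.
So F = 17.3106 × 1.0081314 / 1.010078 = 17.27724 (THB/AUD).
Quoted the other way: 1/17.27724 = 0.057880 AUD per THB.

0.057880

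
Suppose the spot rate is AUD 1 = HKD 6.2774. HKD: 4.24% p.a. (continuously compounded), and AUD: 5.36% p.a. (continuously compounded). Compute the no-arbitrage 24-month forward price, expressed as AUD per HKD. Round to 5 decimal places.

T = 2 years.
HKD accumulates by e^(0.0424×2) = 1.0884993.
AUD growth factor: e^(0.0536×2) = 1.1131569.
CIP: F = S · (grow HKD)/(grow AUD) = 6.2774 × 1.0884993/1.1131569 = 6.138349 HKD per AUD.
Quoted the other way: 1/6.138349 = 0.16291 AUD per HKD.

0.16291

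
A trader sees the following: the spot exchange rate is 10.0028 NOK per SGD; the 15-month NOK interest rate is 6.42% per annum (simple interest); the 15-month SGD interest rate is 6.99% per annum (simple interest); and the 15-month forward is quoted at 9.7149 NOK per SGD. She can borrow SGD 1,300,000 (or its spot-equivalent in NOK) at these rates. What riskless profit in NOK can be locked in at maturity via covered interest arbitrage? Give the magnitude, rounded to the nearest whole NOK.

NOK 314,321

T = 15/12 years.
Invest the SGD and cover forward: 1,300,000 × 1.087375 × 9.7149 = NOK 13,732,861.20.
Convert at spot and invest in NOK: 1,300,000 × 10.0028 × 1.080250 = NOK 14,047,182.11.
The quoted forward undervalues SGD, so borrow SGD, convert to NOK at spot, deposit the NOK at 6.42%, and buy SGD forward at 9.7149 to cover the loan.
The gap between the two covered legs is NOK 314,321.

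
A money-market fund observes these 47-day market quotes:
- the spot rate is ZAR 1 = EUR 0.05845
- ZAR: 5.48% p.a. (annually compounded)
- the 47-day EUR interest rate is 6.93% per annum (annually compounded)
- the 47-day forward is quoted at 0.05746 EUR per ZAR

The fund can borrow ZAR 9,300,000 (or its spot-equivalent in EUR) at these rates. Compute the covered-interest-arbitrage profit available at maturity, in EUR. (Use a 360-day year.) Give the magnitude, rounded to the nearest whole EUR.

T = 47/360 years.
Keep in ZAR, deliver into the forward: 9,300,000·1.00698961·0.05746 = EUR 538,113.09.
Swap to EUR now, deposit: 9,300,000·0.05845·1.00878615 = EUR 548,361.02.
The quoted forward undervalues ZAR, so borrow ZAR, convert to EUR at spot, deposit the EUR at 6.93%, and buy ZAR forward at 0.05746 to cover the loan.
Arbitrage profit = |538,113.09 − 548,361.02| = EUR 10,248.

EUR 10,248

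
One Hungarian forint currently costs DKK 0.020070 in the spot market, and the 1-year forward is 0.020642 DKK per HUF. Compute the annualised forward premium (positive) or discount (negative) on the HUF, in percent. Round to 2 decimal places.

T = 1 year.
HUF trades forward at +2.85002% vs spot over the period.
Per annum: 0.0285002 / 1 = 0.028500 = 2.85%.

+2.85%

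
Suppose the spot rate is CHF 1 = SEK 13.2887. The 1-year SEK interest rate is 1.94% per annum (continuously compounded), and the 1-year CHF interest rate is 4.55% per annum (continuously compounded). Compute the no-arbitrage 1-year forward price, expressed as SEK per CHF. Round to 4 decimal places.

12.9464

T = 1 year.
SEK accumulates by e^(0.0194×1) = 1.0195894.
CHF accumulates by e^(0.0455×1) = 1.046551.
CIP: F = S · (grow SEK)/(grow CHF) = 13.2887 × 1.0195894/1.046551 = 12.946352 SEK per CHF.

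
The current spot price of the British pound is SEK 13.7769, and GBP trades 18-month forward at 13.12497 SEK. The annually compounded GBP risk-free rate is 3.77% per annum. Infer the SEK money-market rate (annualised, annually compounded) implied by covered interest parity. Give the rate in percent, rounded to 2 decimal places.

0.47%

T = 18/12 years.
F/S = 13.12497/13.7769 = 0.9526795 = (growth of SEK) / (growth of GBP).
GBP growth factor: (1 + 0.0377)^(18/12) = 1.0570797.
So the SEK growth factor = 1.0070582.
Annualise: 1.0070582^(12/18) − 1 = 0.004700 = 0.47%.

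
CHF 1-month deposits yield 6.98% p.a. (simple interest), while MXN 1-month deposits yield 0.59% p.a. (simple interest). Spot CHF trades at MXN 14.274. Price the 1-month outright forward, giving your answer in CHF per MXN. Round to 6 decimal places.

T = 1/12 years.
Growth of 1 MXN over T: 1 + 0.0059×1/12 = 1.0004917.
CHF accumulates by 1 + 0.0698×1/12 = 1.0058167.
Forward (MXN per CHF) = 14.274 × 1.0004917 / 1.0058167 = 14.19843.
Invert for CHF per MXN: 1 / 14.19843 = 0.070430.

0.070430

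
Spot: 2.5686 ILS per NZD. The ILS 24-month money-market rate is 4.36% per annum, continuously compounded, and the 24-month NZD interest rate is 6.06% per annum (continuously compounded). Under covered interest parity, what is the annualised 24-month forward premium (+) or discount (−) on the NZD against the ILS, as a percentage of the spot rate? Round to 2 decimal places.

T = 2 years.
No-arbitrage forward: 2.5686 × 1.0911149 / 1.1288507 = 2.4827355 ILS/NZD.
(F − S)/S ÷ T = (2.4827355 − 2.5686)/2.5686/2 = -0.016714 → -1.67%.

-1.67%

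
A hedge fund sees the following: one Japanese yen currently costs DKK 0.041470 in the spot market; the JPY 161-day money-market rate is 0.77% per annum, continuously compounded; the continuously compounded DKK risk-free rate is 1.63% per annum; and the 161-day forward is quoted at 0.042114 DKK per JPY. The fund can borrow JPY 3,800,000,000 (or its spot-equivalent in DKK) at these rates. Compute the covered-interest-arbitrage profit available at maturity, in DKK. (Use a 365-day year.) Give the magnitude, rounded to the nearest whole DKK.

DKK 1,854,562

T = 161/365 years.
Route A — deposit JPY, sell forward: 3,800,000,000 × 1.00340221279 × 0.042114 = DKK 160,577,667.00.
Route B — convert at spot, deposit DKK: 3,800,000,000 × 0.041470 × 1.00721577214 = DKK 158,723,104.67.
The quoted forward overvalues JPY, so borrow DKK, buy JPY at spot, deposit the JPY at 0.77%, and sell the proceeds forward at 0.042114.
Arbitrage profit = |160,577,667.00 − 158,723,104.67| = DKK 1,854,562.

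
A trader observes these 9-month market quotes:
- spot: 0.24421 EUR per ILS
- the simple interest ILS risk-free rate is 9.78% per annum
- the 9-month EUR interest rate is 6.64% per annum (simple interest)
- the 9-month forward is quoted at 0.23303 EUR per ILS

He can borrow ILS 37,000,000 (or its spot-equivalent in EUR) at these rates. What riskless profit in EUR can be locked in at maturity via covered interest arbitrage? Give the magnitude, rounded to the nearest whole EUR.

EUR 231,210

T = 9/12 years.
Keep in ILS, deliver into the forward: 37,000,000·1.073350·0.23303 = EUR 9,254,541.77.
Swap to EUR now, deposit: 37,000,000·0.24421·1.049800 = EUR 9,485,751.35.
The quoted forward undervalues ILS, so borrow ILS, convert to EUR at spot, deposit the EUR at 6.64%, and buy ILS forward at 0.23303 to cover the loan.
Arbitrage profit = |9,254,541.77 − 9,485,751.35| = EUR 231,210.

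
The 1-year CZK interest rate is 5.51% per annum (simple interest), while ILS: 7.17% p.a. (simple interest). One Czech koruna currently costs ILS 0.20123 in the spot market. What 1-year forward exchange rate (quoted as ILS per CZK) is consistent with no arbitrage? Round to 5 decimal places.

0.20440

T = 1 year.
ILS accumulates by 1 + 0.0717×1 = 1.071700.
CZK accumulates by 1 + 0.0551×1 = 1.055100.
So F = 0.20123 × 1.071700 / 1.055100 = 0.2043960 (ILS/CZK).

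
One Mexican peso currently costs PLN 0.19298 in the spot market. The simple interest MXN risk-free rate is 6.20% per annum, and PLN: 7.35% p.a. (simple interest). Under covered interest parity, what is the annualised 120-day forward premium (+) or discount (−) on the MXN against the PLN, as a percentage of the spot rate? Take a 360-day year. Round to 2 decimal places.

+1.13%

T = 120/360 years.
No-arbitrage forward: 0.19298 × 1.024500 / 1.0206667 = 0.19370477 PLN/MXN.
(F − S)/S ÷ T = (0.19370477 − 0.19298)/0.19298/(120/360) = 0.011267 → 1.13%.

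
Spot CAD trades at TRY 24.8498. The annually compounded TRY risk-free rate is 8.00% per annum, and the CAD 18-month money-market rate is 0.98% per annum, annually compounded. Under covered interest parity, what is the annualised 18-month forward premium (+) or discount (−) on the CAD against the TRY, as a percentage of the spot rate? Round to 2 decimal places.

T = 18/12 years.
CIP forward (TRY per CAD) = 24.8498 × 1.1223689/1.014736 = 27.4856147.
(F − S)/S ÷ T = (27.4856147 − 24.8498)/24.8498/(18/12) = 0.070713 → 7.07%.

+7.07%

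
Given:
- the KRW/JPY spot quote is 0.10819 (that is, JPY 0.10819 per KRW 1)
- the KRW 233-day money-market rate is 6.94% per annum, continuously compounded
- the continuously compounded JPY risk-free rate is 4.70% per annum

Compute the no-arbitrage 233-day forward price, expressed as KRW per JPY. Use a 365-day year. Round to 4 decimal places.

T = 233/365 years.
Growth of 1 JPY over T: e^(0.0470×233/365) = 1.0304574.
KRW growth factor: e^(0.0694×233/365) = 1.0452979.
CIP: F = S · (grow JPY)/(grow KRW) = 0.10819 × 1.0304574/1.0452979 = 0.1066540 JPY per KRW.
Quoted the other way: 1/0.1066540 = 9.3761 KRW per JPY.

9.3761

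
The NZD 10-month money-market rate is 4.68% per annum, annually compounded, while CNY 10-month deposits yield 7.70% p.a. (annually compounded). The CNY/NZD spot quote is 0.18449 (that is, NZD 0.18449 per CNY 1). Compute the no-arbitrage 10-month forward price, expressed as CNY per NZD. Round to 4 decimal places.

5.5504

T = 10/12 years.
NZD accumulates by (1 + 0.0468)^(10/12) = 1.0388506.
CNY accumulates by (1 + 0.0770)^(10/12) = 1.0637668.
So F = 0.18449 × 1.0388506 / 1.0637668 = 0.1801688 (NZD/CNY).
Invert for CNY per NZD: 1 / 0.1801688 = 5.5504.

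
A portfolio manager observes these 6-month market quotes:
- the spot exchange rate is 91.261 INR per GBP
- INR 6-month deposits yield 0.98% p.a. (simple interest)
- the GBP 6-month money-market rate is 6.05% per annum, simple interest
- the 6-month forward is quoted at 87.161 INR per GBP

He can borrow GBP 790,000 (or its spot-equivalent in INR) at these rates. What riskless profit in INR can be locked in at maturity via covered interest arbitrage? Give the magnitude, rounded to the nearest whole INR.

INR 1,509,341

T = 6/12 years.
Keep in GBP, deliver into the forward: 790,000·1.030250·87.161 = INR 70,940,120.00.
Swap to INR now, deposit: 790,000·91.261·1.004900 = INR 72,449,461.33.
The quoted forward undervalues GBP, so borrow GBP, convert to INR at spot, deposit the INR at 0.98%, and buy GBP forward at 87.161 to cover the loan.
Profit = 72,449,461.33 − 70,940,120.00 = INR 1,509,341.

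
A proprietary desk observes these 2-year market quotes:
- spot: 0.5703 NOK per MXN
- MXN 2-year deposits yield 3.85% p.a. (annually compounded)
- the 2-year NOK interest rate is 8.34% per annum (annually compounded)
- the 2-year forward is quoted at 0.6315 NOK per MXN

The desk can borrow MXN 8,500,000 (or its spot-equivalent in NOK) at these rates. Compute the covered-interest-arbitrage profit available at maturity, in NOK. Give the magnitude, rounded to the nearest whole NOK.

T = 2 years.
Keep in MXN, deliver into the forward: 8,500,000·1.07848225·0.6315 = NOK 5,789,023.10.
Swap to NOK now, deposit: 8,500,000·0.5703·1.17375556 = NOK 5,689,838.76.
The quoted forward overvalues MXN, so borrow NOK, buy MXN at spot, deposit the MXN at 3.85%, and sell the proceeds forward at 0.6315.
The gap between the two covered legs is NOK 99,184.

NOK 99,184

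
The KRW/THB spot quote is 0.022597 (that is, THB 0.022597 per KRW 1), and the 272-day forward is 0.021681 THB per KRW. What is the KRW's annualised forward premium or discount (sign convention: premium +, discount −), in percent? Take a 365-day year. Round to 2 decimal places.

-5.44%

T = 272/365 years.
Period premium: (0.021681 − 0.022597)/0.022597 = -0.0405364.
Annualise by dividing by T: -0.0405364 / (272/365) = -0.054396 → -5.44%.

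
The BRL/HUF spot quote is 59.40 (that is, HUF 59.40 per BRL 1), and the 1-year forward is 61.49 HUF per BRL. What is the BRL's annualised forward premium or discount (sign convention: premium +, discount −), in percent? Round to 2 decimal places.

T = 1 year.
(F − S)/S = (61.49 − 59.4)/59.4 = 0.0351852.
Annualise by dividing by T: 0.0351852 / 1 = 0.035185 → 3.52%.

+3.52%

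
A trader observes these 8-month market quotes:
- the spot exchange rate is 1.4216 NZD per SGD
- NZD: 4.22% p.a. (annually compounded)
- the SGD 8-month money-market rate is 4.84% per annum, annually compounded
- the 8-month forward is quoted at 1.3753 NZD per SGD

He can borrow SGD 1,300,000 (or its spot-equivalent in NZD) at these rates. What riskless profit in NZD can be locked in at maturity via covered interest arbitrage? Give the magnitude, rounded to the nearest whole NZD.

T = 8/12 years.
Route A — deposit SGD, sell forward: 1,300,000 × 1.032011828 × 1.3753 = NZD 1,845,123.63.
Route B — convert at spot, deposit NZD: 1,300,000 × 1.4216 × 1.027939085 = NZD 1,899,713.66.
The quoted forward undervalues SGD, so borrow SGD, convert to NZD at spot, deposit the NZD at 4.22%, and buy SGD forward at 1.3753 to cover the loan.
The gap between the two covered legs is NZD 54,590.

NZD 54,590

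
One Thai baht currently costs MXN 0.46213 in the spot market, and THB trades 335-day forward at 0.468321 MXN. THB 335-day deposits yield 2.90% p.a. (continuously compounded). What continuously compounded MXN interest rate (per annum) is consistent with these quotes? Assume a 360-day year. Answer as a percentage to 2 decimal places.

4.33%

T = 335/360 years.
By CIP, F/S equals the MXN-to-THB growth ratio: 0.468321/0.46213 = 1.0133967.
The THB side grows by e^(0.0290×335/360) = 1.0273535.
So the MXN growth factor = 1.0411166.
Take logs: ln 1.0411166 / (335/360) = 0.043301, so 4.33%.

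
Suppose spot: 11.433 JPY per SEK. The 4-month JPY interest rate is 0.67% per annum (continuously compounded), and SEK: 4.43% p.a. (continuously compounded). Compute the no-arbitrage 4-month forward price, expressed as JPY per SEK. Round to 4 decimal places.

T = 4/12 years.
JPY growth factor: e^(0.0067×4/12) = 1.00223583.
SEK accumulates by e^(0.0443×4/12) = 1.01487623.
CIP: F = S · (grow JPY)/(grow SEK) = 11.433 × 1.00223583/1.01487623 = 11.290601 JPY per SEK.

11.2906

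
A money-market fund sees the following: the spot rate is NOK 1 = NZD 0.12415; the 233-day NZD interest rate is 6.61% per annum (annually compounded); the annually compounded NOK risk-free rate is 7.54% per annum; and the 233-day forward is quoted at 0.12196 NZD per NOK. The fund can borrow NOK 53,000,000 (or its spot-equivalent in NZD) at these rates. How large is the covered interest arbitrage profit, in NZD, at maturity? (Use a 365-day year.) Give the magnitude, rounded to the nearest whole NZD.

NZD 83,474

T = 233/365 years.
Keep in NOK, deliver into the forward: 53,000,000·1.04749733·0.12196 = NZD 6,770,897.04.
Swap to NZD now, deposit: 53,000,000·0.12415·1.041705575 = NZD 6,854,370.60.
The quoted forward undervalues NOK, so borrow NOK, convert to NZD at spot, deposit the NZD at 6.61%, and buy NOK forward at 0.12196 to cover the loan.
Arbitrage profit = |6,770,897.04 − 6,854,370.60| = NZD 83,474.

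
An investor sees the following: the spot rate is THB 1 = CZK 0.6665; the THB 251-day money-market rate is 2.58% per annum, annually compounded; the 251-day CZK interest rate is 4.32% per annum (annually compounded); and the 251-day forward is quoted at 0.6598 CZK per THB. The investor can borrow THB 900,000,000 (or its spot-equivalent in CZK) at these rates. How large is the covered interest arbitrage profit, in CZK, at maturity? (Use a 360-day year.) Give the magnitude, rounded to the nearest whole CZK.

T = 251/360 years.
Invest the THB and cover forward: 900,000,000 × 1.01791884958 × 0.6598 = CZK 604,460,571.26.
Convert at spot and invest in CZK: 900,000,000 × 0.6665 × 1.02992662127 = CZK 617,801,483.77.
The quoted forward undervalues THB, so borrow THB, convert to CZK at spot, deposit the CZK at 4.32%, and buy THB forward at 0.6598 to cover the loan.
Profit = 617,801,483.77 − 604,460,571.26 = CZK 13,340,913.

CZK 13,340,913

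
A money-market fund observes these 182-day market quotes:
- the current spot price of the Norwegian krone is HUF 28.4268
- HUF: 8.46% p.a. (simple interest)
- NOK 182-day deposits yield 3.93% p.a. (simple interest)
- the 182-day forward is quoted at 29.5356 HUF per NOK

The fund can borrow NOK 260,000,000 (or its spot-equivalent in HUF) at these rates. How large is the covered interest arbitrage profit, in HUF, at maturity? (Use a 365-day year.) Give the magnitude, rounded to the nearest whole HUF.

T = 182/365 years.
Route A — deposit NOK, sell forward: 260,000,000 × 1.019596164384 × 29.5356 = HUF 7,829,739,962.92.
Route B — convert at spot, deposit HUF: 260,000,000 × 28.4268 × 1.042184109589 = HUF 7,702,749,404.08.
The quoted forward overvalues NOK, so borrow HUF, buy NOK at spot, deposit the NOK at 3.93%, and sell the proceeds forward at 29.5356.
Profit = 7,829,739,962.92 − 7,702,749,404.08 = HUF 126,990,559.

HUF 126,990,559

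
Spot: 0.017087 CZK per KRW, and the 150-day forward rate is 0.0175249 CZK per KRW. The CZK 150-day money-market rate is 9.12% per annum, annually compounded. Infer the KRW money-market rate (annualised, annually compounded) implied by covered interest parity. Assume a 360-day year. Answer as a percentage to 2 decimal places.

T = 150/360 years.
F/S = 0.0175249/0.017087 = 1.0256277 = (growth of CZK) / (growth of KRW).
The CZK side grows by (1 + 0.0912)^(150/360) = 1.0370352.
That pins the KRW growth at 1.0111225.
Annualise: 1.0111225^(360/150) − 1 = 0.026902 = 2.69%.

2.69%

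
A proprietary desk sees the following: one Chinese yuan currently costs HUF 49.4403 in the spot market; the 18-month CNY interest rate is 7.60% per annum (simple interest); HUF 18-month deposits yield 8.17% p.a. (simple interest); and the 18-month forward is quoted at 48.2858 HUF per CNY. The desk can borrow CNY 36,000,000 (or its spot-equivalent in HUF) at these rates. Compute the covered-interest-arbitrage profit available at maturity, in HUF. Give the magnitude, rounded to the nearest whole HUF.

HUF 61,517,792

T = 18/12 years.
Keep in CNY, deliver into the forward: 36,000,000·1.114000·48.2858 = HUF 1,936,453,723.20.
Swap to HUF now, deposit: 36,000,000·49.4403·1.122550 = HUF 1,997,971,515.54.
The quoted forward undervalues CNY, so borrow CNY, convert to HUF at spot, deposit the HUF at 8.17%, and buy CNY forward at 48.2858 to cover the loan.
Profit = 1,997,971,515.54 − 1,936,453,723.20 = HUF 61,517,792.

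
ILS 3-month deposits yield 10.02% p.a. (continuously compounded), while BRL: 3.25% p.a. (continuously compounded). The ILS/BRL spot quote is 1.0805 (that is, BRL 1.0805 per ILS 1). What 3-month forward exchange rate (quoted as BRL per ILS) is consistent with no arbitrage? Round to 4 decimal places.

T = 3/12 years.
BRL accumulates by e^(0.0325×3/12) = 1.0081581.
Growth of 1 ILS over T: e^(0.1002×3/12) = 1.0253664.
So F = 1.0805 × 1.0081581 / 1.0253664 = 1.062366 (BRL/ILS).

1.0624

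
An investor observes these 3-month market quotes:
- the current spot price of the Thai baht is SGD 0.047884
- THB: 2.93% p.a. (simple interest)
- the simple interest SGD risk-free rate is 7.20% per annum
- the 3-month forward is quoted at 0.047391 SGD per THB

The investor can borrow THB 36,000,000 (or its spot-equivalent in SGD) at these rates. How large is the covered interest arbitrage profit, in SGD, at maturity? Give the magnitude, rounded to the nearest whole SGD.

SGD 36,280

T = 3/12 years.
Invest the THB and cover forward: 36,000,000 × 1.007325 × 0.047391 = SGD 1,718,573.01.
Convert at spot and invest in SGD: 36,000,000 × 0.047884 × 1.018000 = SGD 1,754,852.83.
The quoted forward undervalues THB, so borrow THB, convert to SGD at spot, deposit the SGD at 7.20%, and buy THB forward at 0.047391 to cover the loan.
The gap between the two covered legs is SGD 36,280.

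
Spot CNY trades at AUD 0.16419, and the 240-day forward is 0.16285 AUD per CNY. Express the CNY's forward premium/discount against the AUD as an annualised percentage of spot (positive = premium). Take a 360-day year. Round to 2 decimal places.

T = 240/360 years.
CNY trades forward at -0.81613% vs spot over the period.
Annualise by dividing by T: -0.0081613 / (240/360) = -0.012242 → -1.22%.

-1.22%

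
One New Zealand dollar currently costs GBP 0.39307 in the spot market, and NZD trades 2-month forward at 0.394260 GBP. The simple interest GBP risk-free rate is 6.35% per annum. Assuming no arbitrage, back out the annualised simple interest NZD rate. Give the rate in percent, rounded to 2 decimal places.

T = 2/12 years.
F/S = 0.39426/0.39307 = 1.0030275 = (growth of GBP) / (growth of NZD).
The GBP side grows by 1 + 0.0635×2/12 = 1.0105833.
Hence g_NZD = 1.007533.
(1.007533 − 1)/T = 0.045198, i.e. 4.52%.

4.52%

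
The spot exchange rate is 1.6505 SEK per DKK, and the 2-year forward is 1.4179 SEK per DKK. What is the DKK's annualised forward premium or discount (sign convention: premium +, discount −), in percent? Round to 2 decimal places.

T = 2 years.
(F − S)/S = (1.4179 − 1.6505)/1.6505 = -0.1409270.
Annualise by dividing by T: -0.1409270 / 2 = -0.070463 → -7.05%.

-7.05%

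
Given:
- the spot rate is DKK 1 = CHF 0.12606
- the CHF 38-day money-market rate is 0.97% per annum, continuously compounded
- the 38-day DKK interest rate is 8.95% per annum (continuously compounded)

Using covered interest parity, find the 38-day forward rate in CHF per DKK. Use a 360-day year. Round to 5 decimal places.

T = 38/360 years.
CHF growth factor: e^(0.0097×38/360) = 1.0010244.
DKK growth factor: e^(0.0895×38/360) = 1.009492.
So F = 0.12606 × 1.0010244 / 1.009492 = 0.1250026 (CHF/DKK).

0.12500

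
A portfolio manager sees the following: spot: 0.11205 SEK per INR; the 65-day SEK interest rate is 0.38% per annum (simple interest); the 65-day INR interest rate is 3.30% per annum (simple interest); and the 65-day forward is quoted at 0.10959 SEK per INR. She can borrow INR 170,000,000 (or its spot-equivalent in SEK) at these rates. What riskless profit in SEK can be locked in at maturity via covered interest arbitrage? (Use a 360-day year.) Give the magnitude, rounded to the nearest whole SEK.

SEK 320,264

T = 65/360 years.
Route A — deposit INR, sell forward: 170,000,000 × 1.0059583333 × 0.10959 = SEK 18,741,305.54.
Route B — convert at spot, deposit SEK: 170,000,000 × 0.11205 × 1.0006861111 = SEK 19,061,569.39.
The quoted forward undervalues INR, so borrow INR, convert to SEK at spot, deposit the SEK at 0.38%, and buy INR forward at 0.10959 to cover the loan.
Profit = 19,061,569.39 − 18,741,305.54 = SEK 320,264.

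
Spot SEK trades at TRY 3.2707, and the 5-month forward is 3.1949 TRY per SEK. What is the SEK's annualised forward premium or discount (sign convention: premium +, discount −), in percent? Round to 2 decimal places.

-5.56%

T = 5/12 years.
Period premium: (3.1949 − 3.2707)/3.2707 = -0.0231755.
×(1/T) gives -5.56% p.a.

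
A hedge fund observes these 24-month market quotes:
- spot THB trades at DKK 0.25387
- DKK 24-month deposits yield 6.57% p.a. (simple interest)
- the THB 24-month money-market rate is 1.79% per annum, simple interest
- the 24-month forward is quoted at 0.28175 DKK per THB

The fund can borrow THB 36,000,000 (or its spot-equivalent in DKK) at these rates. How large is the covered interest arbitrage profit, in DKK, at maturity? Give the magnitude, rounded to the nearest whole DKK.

T = 2 years.
Route A — deposit THB, sell forward: 36,000,000 × 1.035800 × 0.28175 = DKK 10,506,119.40.
Route B — convert at spot, deposit DKK: 36,000,000 × 0.25387 × 1.131400 = DKK 10,340,226.65.
The quoted forward overvalues THB, so borrow DKK, buy THB at spot, deposit the THB at 1.79%, and sell the proceeds forward at 0.28175.
Arbitrage profit = |10,506,119.40 − 10,340,226.65| = DKK 165,893.

DKK 165,893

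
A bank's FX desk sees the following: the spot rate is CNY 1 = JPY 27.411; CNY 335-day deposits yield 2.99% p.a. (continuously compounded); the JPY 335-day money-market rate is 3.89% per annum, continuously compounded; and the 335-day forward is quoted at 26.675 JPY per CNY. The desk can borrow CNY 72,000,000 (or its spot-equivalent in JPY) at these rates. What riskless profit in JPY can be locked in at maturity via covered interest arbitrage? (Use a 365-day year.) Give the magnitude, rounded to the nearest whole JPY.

JPY 71,291,748

T = 335/365 years.
Invest the CNY and cover forward: 72,000,000 × 1.027822478414 × 26.675 = JPY 1,974,035,852.04.
Convert at spot and invest in JPY: 72,000,000 × 27.411 × 1.036347735687 = JPY 2,045,327,600.37.
The quoted forward undervalues CNY, so borrow CNY, convert to JPY at spot, deposit the JPY at 3.89%, and buy CNY forward at 26.675 to cover the loan.
Profit = 2,045,327,600.37 − 1,974,035,852.04 = JPY 71,291,748.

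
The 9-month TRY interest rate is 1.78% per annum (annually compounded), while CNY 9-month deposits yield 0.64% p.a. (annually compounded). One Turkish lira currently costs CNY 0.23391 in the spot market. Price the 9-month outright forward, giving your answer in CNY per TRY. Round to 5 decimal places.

0.23194

T = 9/12 years.
CNY accumulates by (1 + 0.0064)^(9/12) = 1.0047962.
TRY accumulates by (1 + 0.0178)^(9/12) = 1.0133205.
So F = 0.23391 × 1.0047962 / 1.0133205 = 0.2319423 (CNY/TRY).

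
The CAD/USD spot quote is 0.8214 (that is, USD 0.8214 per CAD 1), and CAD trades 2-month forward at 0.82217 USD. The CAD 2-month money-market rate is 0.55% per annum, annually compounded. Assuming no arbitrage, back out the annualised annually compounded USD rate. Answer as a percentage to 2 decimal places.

1.12%

T = 2/12 years.
By CIP, F/S equals the USD-to-CAD growth ratio: 0.82217/0.8214 = 1.0009374.
CAD growth factor: (1 + 0.0055)^(2/12) = 1.0009146.
Hence g_USD = 1.0018529.
Annualise: 1.0018529^(12/2) − 1 = 0.011169 = 1.12%.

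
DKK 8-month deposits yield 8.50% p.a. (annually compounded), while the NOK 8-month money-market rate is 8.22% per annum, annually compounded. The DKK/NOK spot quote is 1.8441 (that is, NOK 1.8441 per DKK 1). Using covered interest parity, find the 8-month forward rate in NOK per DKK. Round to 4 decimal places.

1.8409

T = 8/12 years.
NOK growth factor: (1 + 0.0822)^(8/12) = 1.0540754.
DKK growth factor: (1 + 0.0850)^(8/12) = 1.0558928.
CIP: F = S · (grow NOK)/(grow DKK) = 1.8441 × 1.0540754/1.0558928 = 1.840926 NOK per DKK.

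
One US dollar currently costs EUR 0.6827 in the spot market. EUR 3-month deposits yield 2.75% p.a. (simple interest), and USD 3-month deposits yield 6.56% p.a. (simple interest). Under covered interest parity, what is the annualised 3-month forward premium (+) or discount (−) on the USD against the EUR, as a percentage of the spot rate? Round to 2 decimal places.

T = 3/12 years.
CIP forward (EUR per USD) = 0.6827 × 1.006875/1.016400 = 0.6763022.
Annualised premium = (F − S)/S × (1/T) = (0.6763022 − 0.6827)/0.6827 ÷ (3/12) = -3.75%.

-3.75%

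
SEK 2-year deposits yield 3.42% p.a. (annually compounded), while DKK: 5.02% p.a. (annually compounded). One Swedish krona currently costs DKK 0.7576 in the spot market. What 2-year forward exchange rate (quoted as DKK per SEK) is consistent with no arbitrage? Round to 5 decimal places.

0.78122

T = 2 years.
DKK growth factor: (1 + 0.0502)^2 = 1.102920.
SEK growth factor: (1 + 0.0342)^2 = 1.0695696.
So F = 0.7576 × 1.102920 / 1.0695696 = 0.7812228 (DKK/SEK).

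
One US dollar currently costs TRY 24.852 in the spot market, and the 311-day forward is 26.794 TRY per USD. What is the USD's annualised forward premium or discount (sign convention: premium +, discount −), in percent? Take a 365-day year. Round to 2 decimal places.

T = 311/365 years.
USD trades forward at +7.81426% vs spot over the period.
×(1/T) gives 9.17% p.a.

+9.17%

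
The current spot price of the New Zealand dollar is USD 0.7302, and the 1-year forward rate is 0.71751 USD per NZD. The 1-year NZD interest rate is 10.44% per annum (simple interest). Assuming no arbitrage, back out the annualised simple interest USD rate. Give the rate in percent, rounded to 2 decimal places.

8.52%

T = 1 year.
By CIP, F/S equals the USD-to-NZD growth ratio: 0.71751/0.7302 = 0.9826212.
The NZD side grows by 1 + 0.1044×1 = 1.104400.
So the USD growth factor = 1.0852069.
r = (1.0852069 − 1)/1 = 0.085207 → 8.52%.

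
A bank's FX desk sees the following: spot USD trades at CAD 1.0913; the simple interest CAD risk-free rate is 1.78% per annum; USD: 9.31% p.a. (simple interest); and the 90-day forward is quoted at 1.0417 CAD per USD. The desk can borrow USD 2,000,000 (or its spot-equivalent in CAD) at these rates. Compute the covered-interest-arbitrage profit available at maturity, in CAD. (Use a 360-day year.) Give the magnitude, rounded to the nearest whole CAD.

CAD 60,421

T = 90/360 years.
Invest the USD and cover forward: 2,000,000 × 1.023275 × 1.0417 = CAD 2,131,891.14.
Convert at spot and invest in CAD: 2,000,000 × 1.0913 × 1.004450 = CAD 2,192,312.57.
The quoted forward undervalues USD, so borrow USD, convert to CAD at spot, deposit the CAD at 1.78%, and buy USD forward at 1.0417 to cover the loan.
The gap between the two covered legs is CAD 60,421.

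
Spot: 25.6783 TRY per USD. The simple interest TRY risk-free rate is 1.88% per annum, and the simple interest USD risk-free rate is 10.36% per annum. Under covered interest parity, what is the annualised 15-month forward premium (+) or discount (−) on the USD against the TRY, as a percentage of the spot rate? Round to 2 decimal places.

T = 15/12 years.
No-arbitrage forward: 25.6783 × 1.023500 / 1.129500 = 23.2684728 TRY/USD.
Annualised premium = (F − S)/S × (1/T) = (23.2684728 − 25.6783)/25.6783 ÷ (15/12) = -7.51%.

-7.51%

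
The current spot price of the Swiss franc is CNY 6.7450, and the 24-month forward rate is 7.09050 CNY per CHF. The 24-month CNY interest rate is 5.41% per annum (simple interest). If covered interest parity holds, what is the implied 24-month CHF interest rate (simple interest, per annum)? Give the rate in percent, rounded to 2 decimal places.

2.71%

T = 2 years.
By CIP, F/S equals the CNY-to-CHF growth ratio: 7.0905/6.745 = 1.0512231.
The CNY side grows by 1 + 0.0541×2 = 1.108200.
So the CHF growth factor = 1.0542006.
r = (1.0542006 − 1)/2 = 0.027100 → 2.71%.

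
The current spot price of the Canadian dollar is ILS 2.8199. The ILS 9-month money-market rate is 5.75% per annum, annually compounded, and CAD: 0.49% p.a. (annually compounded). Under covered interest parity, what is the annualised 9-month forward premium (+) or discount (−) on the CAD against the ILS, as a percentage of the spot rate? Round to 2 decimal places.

T = 9/12 years.
No-arbitrage forward: 2.8199 × 1.0428222 / 1.0036728 = 2.9298934 ILS/CAD.
(F − S)/S ÷ T = (2.9298934 − 2.8199)/2.8199/(9/12) = 0.052008 → 5.20%.

+5.20%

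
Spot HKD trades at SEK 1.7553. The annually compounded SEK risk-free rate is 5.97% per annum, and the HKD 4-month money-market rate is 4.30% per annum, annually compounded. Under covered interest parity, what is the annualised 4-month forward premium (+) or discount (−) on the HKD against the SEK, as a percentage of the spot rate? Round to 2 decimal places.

+1.59%

T = 4/12 years.
CIP forward (SEK per HKD) = 1.7553 × 1.0195166/1.0141327 = 1.7646187.
Annualised premium = (F − S)/S × (1/T) = (1.7646187 − 1.7553)/1.7553 ÷ (4/12) = 1.59%.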